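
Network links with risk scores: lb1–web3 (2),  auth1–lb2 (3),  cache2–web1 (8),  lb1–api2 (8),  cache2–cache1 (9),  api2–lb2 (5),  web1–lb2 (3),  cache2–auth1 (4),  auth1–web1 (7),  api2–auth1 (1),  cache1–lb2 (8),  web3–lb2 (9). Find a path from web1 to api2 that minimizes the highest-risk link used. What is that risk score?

3

Comparing a few candidate routes:
web1 -> auth1 -> lb2 -> api2: max(7, 3, 5) = 7
web1 -> lb2 -> api2: max(3, 5) = 5
web1 -> lb2 -> auth1 -> api2: max(3, 3, 1) = 3
web1 -> auth1 -> api2: max(7, 1) = 7
Best route has worst link 3.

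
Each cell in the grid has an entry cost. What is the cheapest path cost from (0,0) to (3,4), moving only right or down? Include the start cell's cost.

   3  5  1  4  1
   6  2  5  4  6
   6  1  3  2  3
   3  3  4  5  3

One optimal route is r0c0 r0c1 r1c1 r2c1 r2c2 r2c3 r2c4 r3c4.
Its cost is 3 + 5 + 2 + 1 + 3 + 2 + 3 + 3 = 22.

22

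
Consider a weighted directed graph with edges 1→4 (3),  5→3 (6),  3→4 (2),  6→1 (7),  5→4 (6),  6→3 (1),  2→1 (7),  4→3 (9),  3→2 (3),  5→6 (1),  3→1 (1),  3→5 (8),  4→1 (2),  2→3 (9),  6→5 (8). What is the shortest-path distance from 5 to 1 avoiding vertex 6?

7

Paths from 5 to 1 avoiding 6:
5→4→3→2→1: 6 + 9 + 3 + 7 = 25
5→4→3→1: 6 + 9 + 1 = 16
5→4→1: 6 + 2 = 8
5→3→1: 6 + 1 = 7
5→3→4→1: 6 + 2 + 2 = 10
5→3→2→1: 6 + 3 + 7 = 16
The minimum is 7.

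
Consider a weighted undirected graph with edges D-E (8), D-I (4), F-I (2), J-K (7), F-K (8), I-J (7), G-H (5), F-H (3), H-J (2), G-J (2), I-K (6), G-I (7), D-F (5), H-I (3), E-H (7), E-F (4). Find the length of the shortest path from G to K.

Comparing a few candidate routes:
G - J - K: 2 + 7 = 9
G - H - I - K: 5 + 3 + 6 = 14
G - H - J - K: 5 + 2 + 7 = 14
G - J - H - I - K: 2 + 2 + 3 + 6 = 13
G - I - K: 7 + 6 = 13
Shortest: 9.

9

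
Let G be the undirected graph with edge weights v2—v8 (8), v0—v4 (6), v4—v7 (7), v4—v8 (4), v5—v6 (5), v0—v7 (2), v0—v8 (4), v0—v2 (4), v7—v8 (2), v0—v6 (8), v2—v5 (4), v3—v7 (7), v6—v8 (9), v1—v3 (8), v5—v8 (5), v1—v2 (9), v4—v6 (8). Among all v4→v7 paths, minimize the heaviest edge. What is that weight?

Checking several routes:
v4 - v8 - v7: max(4, 2) = 4
v4 - v8 - v0 - v7: max(4, 4, 2) = 4
v4 - v0 - v7: max(6, 2) = 6
v4 - v0 - v8 - v7: max(6, 4, 2) = 6
v4 - v0 - v2 - v5 - v8 - v7: max(6, 4, 4, 5, 2) = 6
v4 - v8 - v5 - v2 - v0 - v7: max(4, 5, 4, 4, 2) = 5
Smallest bottleneck: 4.

4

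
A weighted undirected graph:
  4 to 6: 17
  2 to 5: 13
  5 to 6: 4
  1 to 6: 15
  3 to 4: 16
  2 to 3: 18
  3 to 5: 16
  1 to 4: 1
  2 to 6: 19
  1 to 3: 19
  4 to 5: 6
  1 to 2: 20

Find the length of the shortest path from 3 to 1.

17

A few of the 3→1 routes:
3-1: 19
3-4-1: 16 + 1 = 17
3-5-4-1: 16 + 6 + 1 = 23
Best route has total 17.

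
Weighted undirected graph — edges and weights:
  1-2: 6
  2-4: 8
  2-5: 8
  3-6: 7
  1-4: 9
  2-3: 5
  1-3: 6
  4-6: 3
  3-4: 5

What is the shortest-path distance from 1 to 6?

A few of the 1→6 routes:
1-3-4-6: 6 + 5 + 3 = 14
1-2-4-6: 6 + 8 + 3 = 17
1-4-6: 9 + 3 = 12
1-3-6: 6 + 7 = 13
The minimum is 12.

12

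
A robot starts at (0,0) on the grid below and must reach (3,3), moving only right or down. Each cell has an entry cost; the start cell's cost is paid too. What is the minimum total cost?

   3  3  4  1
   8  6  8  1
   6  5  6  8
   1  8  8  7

Best path: (0,0) -> (0,1) -> (0,2) -> (0,3) -> (1,3) -> (2,3) -> (3,3)
Cost: 3 + 3 + 4 + 1 + 1 + 8 + 7 = 27

27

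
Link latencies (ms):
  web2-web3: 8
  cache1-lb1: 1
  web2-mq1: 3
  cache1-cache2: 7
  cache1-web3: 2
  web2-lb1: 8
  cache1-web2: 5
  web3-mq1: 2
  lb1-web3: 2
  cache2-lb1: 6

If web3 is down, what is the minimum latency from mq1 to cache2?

Candidate routes:
mq1-web2-lb1-cache2: 3 + 8 + 6 = 17
mq1-web2-lb1-cache1-cache2: 3 + 8 + 1 + 7 = 19
mq1-web2-cache1-cache2: 3 + 5 + 7 = 15
mq1-web2-cache1-lb1-cache2: 3 + 5 + 1 + 6 = 15
Best route has total 15 ms.

15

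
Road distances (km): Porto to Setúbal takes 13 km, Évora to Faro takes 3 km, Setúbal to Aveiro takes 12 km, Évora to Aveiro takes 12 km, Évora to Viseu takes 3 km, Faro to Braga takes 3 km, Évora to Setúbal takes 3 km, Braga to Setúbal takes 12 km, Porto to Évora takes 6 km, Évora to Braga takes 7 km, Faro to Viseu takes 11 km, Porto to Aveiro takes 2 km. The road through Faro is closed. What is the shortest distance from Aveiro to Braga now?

15

Comparing a few candidate routes:
Aveiro-Setúbal-Évora-Braga: 12 + 3 + 7 = 22
Aveiro-Porto-Évora-Setúbal-Braga: 2 + 6 + 3 + 12 = 23
Aveiro-Setúbal-Braga: 12 + 12 = 24
Aveiro-Porto-Évora-Braga: 2 + 6 + 7 = 15
Aveiro-Porto-Setúbal-Évora-Braga: 2 + 13 + 3 + 7 = 25
Aveiro-Évora-Braga: 12 + 7 = 19
The minimum is 15 km.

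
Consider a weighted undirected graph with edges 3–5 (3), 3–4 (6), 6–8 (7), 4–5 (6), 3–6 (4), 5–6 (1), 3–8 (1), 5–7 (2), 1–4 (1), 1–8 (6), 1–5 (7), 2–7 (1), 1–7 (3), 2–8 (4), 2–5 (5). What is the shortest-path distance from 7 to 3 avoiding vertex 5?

Checking several routes:
7→2→8→3: 1 + 4 + 1 = 6
7→1→4→3: 3 + 1 + 6 = 10
7→1→8→3: 3 + 6 + 1 = 10
The minimum is 6.

6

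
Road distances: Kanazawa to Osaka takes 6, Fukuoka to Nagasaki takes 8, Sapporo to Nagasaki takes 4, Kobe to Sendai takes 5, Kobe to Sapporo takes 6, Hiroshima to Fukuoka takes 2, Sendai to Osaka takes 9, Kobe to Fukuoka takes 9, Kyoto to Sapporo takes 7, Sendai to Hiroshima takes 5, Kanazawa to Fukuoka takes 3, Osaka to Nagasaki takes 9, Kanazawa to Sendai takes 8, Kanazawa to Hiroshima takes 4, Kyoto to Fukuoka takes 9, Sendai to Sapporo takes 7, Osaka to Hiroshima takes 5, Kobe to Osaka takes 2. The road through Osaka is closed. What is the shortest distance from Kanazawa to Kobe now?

Some routes from Kanazawa to Kobe avoiding Osaka:
Kanazawa - Fukuoka - Nagasaki - Sapporo - Kobe: 3 + 8 + 4 + 6 = 21
Kanazawa - Sendai - Kobe: 8 + 5 = 13
Kanazawa - Hiroshima - Sendai - Kobe: 4 + 5 + 5 = 14
Kanazawa - Fukuoka - Kobe: 3 + 9 = 12
Kanazawa - Fukuoka - Hiroshima - Sendai - Kobe: 3 + 2 + 5 + 5 = 15
Kanazawa - Hiroshima - Fukuoka - Kobe: 4 + 2 + 9 = 15
Best route has total 12.

12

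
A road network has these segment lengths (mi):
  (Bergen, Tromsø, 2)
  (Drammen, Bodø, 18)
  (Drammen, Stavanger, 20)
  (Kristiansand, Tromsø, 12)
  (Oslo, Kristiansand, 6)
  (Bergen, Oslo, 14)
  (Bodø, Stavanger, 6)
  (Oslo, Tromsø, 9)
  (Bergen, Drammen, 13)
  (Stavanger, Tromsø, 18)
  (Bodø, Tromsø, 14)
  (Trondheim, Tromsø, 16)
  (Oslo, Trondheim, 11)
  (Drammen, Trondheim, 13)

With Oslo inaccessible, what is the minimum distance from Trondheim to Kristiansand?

28

Candidate routes:
Trondheim - Drammen - Stavanger - Tromsø - Kristiansand: 13 + 20 + 18 + 12 = 63
Trondheim - Drammen - Bergen - Tromsø - Kristiansand: 13 + 13 + 2 + 12 = 40
Trondheim - Drammen - Bodø - Tromsø - Kristiansand: 13 + 18 + 14 + 12 = 57
Trondheim - Drammen - Stavanger - Bodø - Tromsø - Kristiansand: 13 + 20 + 6 + 14 + 12 = 65
Trondheim - Drammen - Bodø - Stavanger - Tromsø - Kristiansand: 13 + 18 + 6 + 18 + 12 = 67
Trondheim - Tromsø - Kristiansand: 16 + 12 = 28
Best route has total 28 mi.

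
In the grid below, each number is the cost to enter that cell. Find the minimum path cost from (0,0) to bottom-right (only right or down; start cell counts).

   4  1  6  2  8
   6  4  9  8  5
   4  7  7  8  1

Cheapest: [0,0] [0,1] [0,2] [0,3] [0,4] [1,4] [2,4]
  4 + 1 + 6 + 2 + 8 + 5 + 1 = 27

27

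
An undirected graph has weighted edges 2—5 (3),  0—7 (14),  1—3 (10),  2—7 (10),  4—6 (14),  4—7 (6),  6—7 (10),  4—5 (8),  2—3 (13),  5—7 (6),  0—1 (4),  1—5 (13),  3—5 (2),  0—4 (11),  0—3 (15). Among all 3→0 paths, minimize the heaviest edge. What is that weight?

10

Comparing a few candidate routes:
3-2-7-5-1-0: max(13, 10, 6, 13, 4) = 13
3-5-2-7-4-0: max(2, 3, 10, 6, 11) = 11
3-5-7-4-0: max(2, 6, 6, 11) = 11
3-1-0: max(10, 4) = 10
3-5-4-0: max(2, 8, 11) = 11
Smallest bottleneck: 10.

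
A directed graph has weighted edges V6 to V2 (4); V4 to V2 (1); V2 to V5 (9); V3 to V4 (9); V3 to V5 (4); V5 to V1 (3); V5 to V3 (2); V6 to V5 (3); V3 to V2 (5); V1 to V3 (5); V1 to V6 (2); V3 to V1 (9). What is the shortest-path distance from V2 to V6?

Candidate routes:
V2 -> V5 -> V3 -> V1 -> V6: 9 + 2 + 9 + 2 = 22
V2 -> V5 -> V1 -> V6: 9 + 3 + 2 = 14
The minimum is 14.

14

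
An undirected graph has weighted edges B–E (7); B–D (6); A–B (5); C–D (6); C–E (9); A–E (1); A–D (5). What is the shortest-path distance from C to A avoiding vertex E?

11

Candidate routes:
C -> D -> B -> A: 6 + 6 + 5 = 17
C -> D -> A: 6 + 5 = 11
Shortest: 11.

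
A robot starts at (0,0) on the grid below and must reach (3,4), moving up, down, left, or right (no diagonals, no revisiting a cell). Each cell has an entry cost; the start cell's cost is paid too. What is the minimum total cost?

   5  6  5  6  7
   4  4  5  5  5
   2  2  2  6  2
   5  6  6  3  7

Best path: r0c0 -> r1c0 -> r2c0 -> r2c1 -> r2c2 -> r2c3 -> r2c4 -> r3c4
Cost: 5 + 4 + 2 + 2 + 2 + 6 + 2 + 7 = 30

30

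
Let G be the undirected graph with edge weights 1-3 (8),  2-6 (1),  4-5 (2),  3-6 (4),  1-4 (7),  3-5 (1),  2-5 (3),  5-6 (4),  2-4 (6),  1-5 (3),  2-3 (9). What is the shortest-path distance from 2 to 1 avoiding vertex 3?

Checking several routes:
2-4-5-1: 6 + 2 + 3 = 11
2-6-5-1: 1 + 4 + 3 = 8
2-5-1: 3 + 3 = 6
Shortest: 6.

6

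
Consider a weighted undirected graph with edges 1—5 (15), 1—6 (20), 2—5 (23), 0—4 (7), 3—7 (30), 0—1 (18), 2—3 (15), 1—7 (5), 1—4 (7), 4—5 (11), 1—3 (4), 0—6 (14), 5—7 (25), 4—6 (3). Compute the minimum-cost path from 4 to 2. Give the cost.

Checking several routes:
4 → 6 → 1 → 3 → 2: 3 + 20 + 4 + 15 = 42
4 → 5 → 2: 11 + 23 = 34
4 → 1 → 3 → 2: 7 + 4 + 15 = 26
The minimum is 26.

26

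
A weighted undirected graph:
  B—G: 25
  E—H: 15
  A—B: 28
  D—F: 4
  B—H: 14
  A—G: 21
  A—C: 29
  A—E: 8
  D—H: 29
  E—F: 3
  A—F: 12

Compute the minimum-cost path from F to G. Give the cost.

A few of the F→G routes:
F - A - G: 12 + 21 = 33
F - E - A - G: 3 + 8 + 21 = 32
F - E - H - B - G: 3 + 15 + 14 + 25 = 57
Best route has total 32.

32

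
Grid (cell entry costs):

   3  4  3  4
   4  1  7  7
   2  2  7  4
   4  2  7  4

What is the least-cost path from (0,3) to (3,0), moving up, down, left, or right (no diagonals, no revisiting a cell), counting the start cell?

Best path: r0c3 → r0c2 → r0c1 → r1c1 → r2c1 → r2c0 → r3c0
Cost: 4 + 3 + 4 + 1 + 2 + 2 + 4 = 20

20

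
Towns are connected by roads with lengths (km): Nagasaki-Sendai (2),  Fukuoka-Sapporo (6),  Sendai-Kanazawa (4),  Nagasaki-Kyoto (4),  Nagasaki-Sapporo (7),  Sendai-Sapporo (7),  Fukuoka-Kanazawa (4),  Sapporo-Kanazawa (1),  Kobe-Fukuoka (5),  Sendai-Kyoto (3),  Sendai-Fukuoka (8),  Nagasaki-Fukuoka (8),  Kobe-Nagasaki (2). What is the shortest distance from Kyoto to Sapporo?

A few of the Kyoto→Sapporo routes:
Kyoto -> Nagasaki -> Sendai -> Kanazawa -> Sapporo: 4 + 2 + 4 + 1 = 11
Kyoto -> Sendai -> Kanazawa -> Sapporo: 3 + 4 + 1 = 8
Kyoto -> Nagasaki -> Sapporo: 4 + 7 = 11
Kyoto -> Sendai -> Nagasaki -> Sapporo: 3 + 2 + 7 = 12
Kyoto -> Sendai -> Sapporo: 3 + 7 = 10
Shortest: 8 km.

8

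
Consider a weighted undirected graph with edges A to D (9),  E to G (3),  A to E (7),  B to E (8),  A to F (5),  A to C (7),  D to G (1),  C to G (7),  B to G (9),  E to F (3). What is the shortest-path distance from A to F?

5

Paths from A to F:
A -> D -> G -> B -> E -> F: 9 + 1 + 9 + 8 + 3 = 30
A -> C -> G -> E -> F: 7 + 7 + 3 + 3 = 20
A -> F: 5
A -> D -> G -> E -> F: 9 + 1 + 3 + 3 = 16
A -> E -> F: 7 + 3 = 10
A -> C -> G -> B -> E -> F: 7 + 7 + 9 + 8 + 3 = 34
The minimum is 5.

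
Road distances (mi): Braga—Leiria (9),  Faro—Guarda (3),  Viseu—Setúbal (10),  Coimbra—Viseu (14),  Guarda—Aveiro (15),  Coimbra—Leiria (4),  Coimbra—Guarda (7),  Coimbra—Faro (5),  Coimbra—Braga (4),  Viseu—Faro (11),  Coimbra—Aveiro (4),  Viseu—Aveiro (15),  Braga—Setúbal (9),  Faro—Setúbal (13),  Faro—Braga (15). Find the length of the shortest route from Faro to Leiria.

9

A few of the Faro→Leiria routes:
Faro → Braga → Coimbra → Leiria: 15 + 4 + 4 = 23
Faro → Coimbra → Leiria: 5 + 4 = 9
Faro → Guarda → Coimbra → Leiria: 3 + 7 + 4 = 14
Faro → Coimbra → Braga → Leiria: 5 + 4 + 9 = 18
Faro → Guarda → Coimbra → Braga → Leiria: 3 + 7 + 4 + 9 = 23
Shortest: 9 mi.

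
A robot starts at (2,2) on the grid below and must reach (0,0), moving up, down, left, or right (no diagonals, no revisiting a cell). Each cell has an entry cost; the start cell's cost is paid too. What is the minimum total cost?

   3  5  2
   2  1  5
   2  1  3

10

Path r2c2 r2c1 r1c1 r1c0 r0c0: 3 + 1 + 1 + 2 + 3 = 10.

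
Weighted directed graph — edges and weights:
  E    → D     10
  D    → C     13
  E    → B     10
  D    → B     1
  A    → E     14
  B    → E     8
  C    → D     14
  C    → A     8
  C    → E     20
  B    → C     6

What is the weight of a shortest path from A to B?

Paths from A to B:
A -> E -> D -> B: 14 + 10 + 1 = 25
A -> E -> B: 14 + 10 = 24
Best route has total 24.

24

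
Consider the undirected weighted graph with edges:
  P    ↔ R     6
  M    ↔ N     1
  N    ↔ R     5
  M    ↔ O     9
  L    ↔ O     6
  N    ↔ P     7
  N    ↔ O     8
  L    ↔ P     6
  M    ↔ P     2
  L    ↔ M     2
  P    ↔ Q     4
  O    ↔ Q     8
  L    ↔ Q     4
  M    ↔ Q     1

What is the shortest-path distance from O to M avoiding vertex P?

Some routes from O to M avoiding P:
O-M: 9
O-Q-M: 8 + 1 = 9
O-L-M: 6 + 2 = 8
The minimum is 8.

8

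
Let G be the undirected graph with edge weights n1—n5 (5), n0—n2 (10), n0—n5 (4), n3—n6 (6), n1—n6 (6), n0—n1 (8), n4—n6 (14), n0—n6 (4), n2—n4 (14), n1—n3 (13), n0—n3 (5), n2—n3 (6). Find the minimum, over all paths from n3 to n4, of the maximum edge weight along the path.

Checking several routes:
n3-n1-n6-n0-n2-n4: max(13, 6, 4, 10, 14) = 14
n3-n0-n6-n4: max(5, 4, 14) = 14
n3-n0-n5-n1-n6-n4: max(5, 4, 5, 6, 14) = 14
n3-n0-n2-n4: max(5, 10, 14) = 14
n3-n0-n1-n6-n4: max(5, 8, 6, 14) = 14
n3-n1-n6-n4: max(13, 6, 14) = 14
Best route has worst link 14.

14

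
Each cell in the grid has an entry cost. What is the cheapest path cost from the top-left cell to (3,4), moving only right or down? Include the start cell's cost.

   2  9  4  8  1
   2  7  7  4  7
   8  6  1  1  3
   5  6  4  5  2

24

Take r0c0 → r1c0 → r1c1 → r2c1 → r2c2 → r2c3 → r2c4 → r3c4 for a total of 2 + 2 + 7 + 6 + 1 + 1 + 3 + 2 = 24.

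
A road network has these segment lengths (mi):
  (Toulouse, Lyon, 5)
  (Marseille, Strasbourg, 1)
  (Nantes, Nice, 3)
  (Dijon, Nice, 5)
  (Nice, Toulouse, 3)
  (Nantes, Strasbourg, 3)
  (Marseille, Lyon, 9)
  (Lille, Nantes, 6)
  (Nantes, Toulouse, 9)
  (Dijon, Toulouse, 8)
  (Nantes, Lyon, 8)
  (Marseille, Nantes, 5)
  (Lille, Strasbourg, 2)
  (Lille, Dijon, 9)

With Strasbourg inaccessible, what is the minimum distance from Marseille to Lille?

11

Some routes from Marseille to Lille avoiding Strasbourg:
Marseille-Lyon-Nantes-Lille: 9 + 8 + 6 = 23
Marseille-Nantes-Lille: 5 + 6 = 11
Marseille-Nantes-Nice-Toulouse-Dijon-Lille: 5 + 3 + 3 + 8 + 9 = 28
Marseille-Lyon-Toulouse-Nice-Nantes-Lille: 9 + 5 + 3 + 3 + 6 = 26
Marseille-Nantes-Nice-Dijon-Lille: 5 + 3 + 5 + 9 = 22
The minimum is 11 mi.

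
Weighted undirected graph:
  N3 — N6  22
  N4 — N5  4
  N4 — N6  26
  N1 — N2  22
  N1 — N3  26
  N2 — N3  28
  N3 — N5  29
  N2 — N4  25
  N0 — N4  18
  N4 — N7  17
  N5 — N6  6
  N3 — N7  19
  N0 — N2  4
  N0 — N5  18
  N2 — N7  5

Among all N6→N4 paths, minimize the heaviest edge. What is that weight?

6

Comparing a few candidate routes:
N6 - N5 - N4: max(6, 4) = 6
N6 - N3 - N7 - N4: max(22, 19, 17) = 22
N6 - N5 - N0 - N4: max(6, 18, 18) = 18
N6 - N5 - N0 - N2 - N7 - N4: max(6, 18, 4, 5, 17) = 18
Smallest bottleneck: 6.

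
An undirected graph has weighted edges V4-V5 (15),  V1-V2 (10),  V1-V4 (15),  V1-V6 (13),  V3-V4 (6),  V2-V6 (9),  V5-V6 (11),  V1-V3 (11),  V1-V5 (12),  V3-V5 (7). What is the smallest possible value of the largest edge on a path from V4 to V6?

11

Comparing a few candidate routes:
V4-V3-V1-V6: max(6, 11, 13) = 13
V4-V3-V1-V2-V6: max(6, 11, 10, 9) = 11
V4-V3-V5-V6: max(6, 7, 11) = 11
V4-V3-V1-V5-V6: max(6, 11, 12, 11) = 12
V4-V3-V5-V1-V6: max(6, 7, 12, 13) = 13
V4-V3-V5-V1-V2-V6: max(6, 7, 12, 10, 9) = 12
Best route has worst link 11.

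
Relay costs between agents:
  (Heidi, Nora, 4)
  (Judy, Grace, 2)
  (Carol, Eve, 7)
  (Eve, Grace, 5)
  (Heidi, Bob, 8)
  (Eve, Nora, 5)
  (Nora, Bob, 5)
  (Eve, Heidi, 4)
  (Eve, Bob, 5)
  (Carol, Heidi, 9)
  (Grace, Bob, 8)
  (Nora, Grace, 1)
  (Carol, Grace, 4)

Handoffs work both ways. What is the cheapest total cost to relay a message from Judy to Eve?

7

Some routes from Judy to Eve:
Judy -> Grace -> Bob -> Eve: 2 + 8 + 5 = 15
Judy -> Grace -> Eve: 2 + 5 = 7
Judy -> Grace -> Carol -> Eve: 2 + 4 + 7 = 13
Judy -> Grace -> Nora -> Bob -> Eve: 2 + 1 + 5 + 5 = 13
Judy -> Grace -> Nora -> Heidi -> Eve: 2 + 1 + 4 + 4 = 11
Judy -> Grace -> Nora -> Eve: 2 + 1 + 5 = 8
Best route has total 7.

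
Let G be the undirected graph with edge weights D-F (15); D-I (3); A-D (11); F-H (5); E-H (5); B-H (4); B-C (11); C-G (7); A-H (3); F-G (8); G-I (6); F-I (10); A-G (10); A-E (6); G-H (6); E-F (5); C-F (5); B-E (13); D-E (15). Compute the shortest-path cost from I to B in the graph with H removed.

24

Checking several routes:
I-G-C-B: 6 + 7 + 11 = 24
I-F-E-B: 10 + 5 + 13 = 28
I-F-C-B: 10 + 5 + 11 = 26
The minimum is 24.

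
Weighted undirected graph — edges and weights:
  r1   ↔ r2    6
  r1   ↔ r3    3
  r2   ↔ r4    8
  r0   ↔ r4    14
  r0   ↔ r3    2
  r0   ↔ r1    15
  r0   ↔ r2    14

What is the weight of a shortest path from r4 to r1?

A few of the r4→r1 routes:
r4→r2→r0→r3→r1: 8 + 14 + 2 + 3 = 27
r4→r0→r3→r1: 14 + 2 + 3 = 19
r4→r2→r1: 8 + 6 = 14
Best route has total 14.

14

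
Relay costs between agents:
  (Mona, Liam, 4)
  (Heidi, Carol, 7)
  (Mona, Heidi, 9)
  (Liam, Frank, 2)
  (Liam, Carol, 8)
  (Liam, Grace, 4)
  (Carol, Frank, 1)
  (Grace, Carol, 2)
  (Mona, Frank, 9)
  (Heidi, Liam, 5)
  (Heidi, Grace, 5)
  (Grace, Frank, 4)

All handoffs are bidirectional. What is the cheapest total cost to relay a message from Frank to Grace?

Some routes from Frank to Grace:
Frank→Carol→Grace: 1 + 2 = 3
Frank→Liam→Heidi→Grace: 2 + 5 + 5 = 12
Frank→Grace: 4
Frank→Liam→Grace: 2 + 4 = 6
Frank→Liam→Carol→Grace: 2 + 8 + 2 = 12
The minimum is 3.

3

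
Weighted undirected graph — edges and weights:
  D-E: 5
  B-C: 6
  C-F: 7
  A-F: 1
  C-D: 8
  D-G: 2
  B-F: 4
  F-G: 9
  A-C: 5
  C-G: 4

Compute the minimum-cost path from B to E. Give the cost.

Some routes from B to E:
B → C → D → E: 6 + 8 + 5 = 19
B → F → G → D → E: 4 + 9 + 2 + 5 = 20
B → C → G → D → E: 6 + 4 + 2 + 5 = 17
Shortest: 17.

17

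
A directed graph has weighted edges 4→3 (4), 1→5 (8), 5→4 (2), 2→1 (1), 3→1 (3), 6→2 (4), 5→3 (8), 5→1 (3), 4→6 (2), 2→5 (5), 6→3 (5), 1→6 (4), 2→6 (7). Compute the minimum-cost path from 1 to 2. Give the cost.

8

Candidate routes:
1 -> 5 -> 4 -> 6 -> 2: 8 + 2 + 2 + 4 = 16
1 -> 6 -> 2: 4 + 4 = 8
The minimum is 8.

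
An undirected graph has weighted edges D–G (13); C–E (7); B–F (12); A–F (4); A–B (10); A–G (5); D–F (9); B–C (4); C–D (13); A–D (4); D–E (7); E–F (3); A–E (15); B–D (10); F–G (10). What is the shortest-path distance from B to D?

10

A few of the B→D routes:
B - D: 10
B - C - D: 4 + 13 = 17
B - A - D: 10 + 4 = 14
Best route has total 10.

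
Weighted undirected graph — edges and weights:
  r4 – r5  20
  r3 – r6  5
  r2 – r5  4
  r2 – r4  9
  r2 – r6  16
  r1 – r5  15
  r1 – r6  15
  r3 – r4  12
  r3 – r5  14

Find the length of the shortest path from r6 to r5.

19

Comparing a few candidate routes:
r6→r3→r5: 5 + 14 = 19
r6→r2→r5: 16 + 4 = 20
r6→r3→r4→r5: 5 + 12 + 20 = 37
r6→r3→r4→r2→r5: 5 + 12 + 9 + 4 = 30
r6→r1→r5: 15 + 15 = 30
The minimum is 19.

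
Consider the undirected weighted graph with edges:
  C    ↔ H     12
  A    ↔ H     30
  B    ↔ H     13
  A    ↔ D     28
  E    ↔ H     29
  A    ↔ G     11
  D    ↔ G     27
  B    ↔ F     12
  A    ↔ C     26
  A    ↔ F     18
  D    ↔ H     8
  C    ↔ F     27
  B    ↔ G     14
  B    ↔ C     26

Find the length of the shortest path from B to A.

Some routes from B to A:
B - H - D - A: 13 + 8 + 28 = 49
B - H - A: 13 + 30 = 43
B - F - A: 12 + 18 = 30
B - C - A: 26 + 26 = 52
B - G - A: 14 + 11 = 25
B - H - C - A: 13 + 12 + 26 = 51
The minimum is 25.

25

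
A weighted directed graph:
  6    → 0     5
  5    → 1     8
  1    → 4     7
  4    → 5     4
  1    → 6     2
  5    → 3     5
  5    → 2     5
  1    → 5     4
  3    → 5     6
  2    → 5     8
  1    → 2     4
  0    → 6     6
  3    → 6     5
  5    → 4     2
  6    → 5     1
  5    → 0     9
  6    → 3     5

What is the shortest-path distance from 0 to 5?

Paths from 0 to 5:
0→6→5: 6 + 1 = 7
0→6→3→5: 6 + 5 + 6 = 17
Best route has total 7.

7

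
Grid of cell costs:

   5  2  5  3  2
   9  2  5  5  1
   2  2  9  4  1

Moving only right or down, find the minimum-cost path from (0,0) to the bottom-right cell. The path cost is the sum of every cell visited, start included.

19

Best path: r0c0→r0c1→r0c2→r0c3→r0c4→r1c4→r2c4
Cost: 5 + 2 + 5 + 3 + 2 + 1 + 1 = 19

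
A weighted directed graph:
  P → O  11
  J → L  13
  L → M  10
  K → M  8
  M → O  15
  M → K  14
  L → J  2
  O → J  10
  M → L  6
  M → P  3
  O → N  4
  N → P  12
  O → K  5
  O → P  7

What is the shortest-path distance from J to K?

37

Routes from J to K:
J → L → M → K: 13 + 10 + 14 = 37
J → L → M → P → O → K: 13 + 10 + 3 + 11 + 5 = 42
J → L → M → O → K: 13 + 10 + 15 + 5 = 43
Best route has total 37.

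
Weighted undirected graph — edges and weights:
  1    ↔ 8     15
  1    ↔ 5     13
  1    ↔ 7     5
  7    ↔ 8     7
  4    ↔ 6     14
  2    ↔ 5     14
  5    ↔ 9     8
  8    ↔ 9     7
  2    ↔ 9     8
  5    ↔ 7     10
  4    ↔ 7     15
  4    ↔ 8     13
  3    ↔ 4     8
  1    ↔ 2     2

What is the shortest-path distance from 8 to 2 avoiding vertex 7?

15

Comparing a few candidate routes:
8-1-5-2: 15 + 13 + 14 = 42
8-9-5-2: 7 + 8 + 14 = 29
8-9-5-1-2: 7 + 8 + 13 + 2 = 30
8-1-2: 15 + 2 = 17
8-9-2: 7 + 8 = 15
Shortest: 15.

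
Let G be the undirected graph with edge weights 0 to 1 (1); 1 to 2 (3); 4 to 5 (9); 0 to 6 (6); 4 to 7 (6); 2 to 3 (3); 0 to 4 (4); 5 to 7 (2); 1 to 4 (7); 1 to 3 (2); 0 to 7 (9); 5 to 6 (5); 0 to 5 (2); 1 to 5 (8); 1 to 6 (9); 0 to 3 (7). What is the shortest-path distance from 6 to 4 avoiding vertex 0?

13

Paths from 6 to 4 avoiding 0:
6 -> 1 -> 5 -> 4: 9 + 8 + 9 = 26
6 -> 5 -> 7 -> 4: 5 + 2 + 6 = 13
6 -> 1 -> 4: 9 + 7 = 16
6 -> 1 -> 5 -> 7 -> 4: 9 + 8 + 2 + 6 = 25
6 -> 5 -> 1 -> 4: 5 + 8 + 7 = 20
6 -> 5 -> 4: 5 + 9 = 14
The minimum is 13.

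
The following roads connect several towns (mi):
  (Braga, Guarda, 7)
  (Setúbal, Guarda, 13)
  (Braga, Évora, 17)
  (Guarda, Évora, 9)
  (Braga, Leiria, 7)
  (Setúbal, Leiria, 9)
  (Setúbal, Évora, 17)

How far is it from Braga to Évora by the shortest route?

16

Routes from Braga to Évora:
Braga - Évora: 17
Braga - Leiria - Setúbal - Guarda - Évora: 7 + 9 + 13 + 9 = 38
Braga - Guarda - Setúbal - Évora: 7 + 13 + 17 = 37
Braga - Leiria - Setúbal - Évora: 7 + 9 + 17 = 33
Braga - Guarda - Évora: 7 + 9 = 16
The minimum is 16 mi.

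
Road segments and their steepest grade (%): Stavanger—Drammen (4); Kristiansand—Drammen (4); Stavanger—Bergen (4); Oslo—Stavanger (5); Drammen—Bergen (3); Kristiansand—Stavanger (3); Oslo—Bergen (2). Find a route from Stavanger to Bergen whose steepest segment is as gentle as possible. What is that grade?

Some routes from Stavanger to Bergen:
Stavanger→Bergen: max(4) = 4
Stavanger→Drammen→Bergen: max(4, 3) = 4
Stavanger→Kristiansand→Drammen→Bergen: max(3, 4, 3) = 4
Smallest bottleneck: 4%.

4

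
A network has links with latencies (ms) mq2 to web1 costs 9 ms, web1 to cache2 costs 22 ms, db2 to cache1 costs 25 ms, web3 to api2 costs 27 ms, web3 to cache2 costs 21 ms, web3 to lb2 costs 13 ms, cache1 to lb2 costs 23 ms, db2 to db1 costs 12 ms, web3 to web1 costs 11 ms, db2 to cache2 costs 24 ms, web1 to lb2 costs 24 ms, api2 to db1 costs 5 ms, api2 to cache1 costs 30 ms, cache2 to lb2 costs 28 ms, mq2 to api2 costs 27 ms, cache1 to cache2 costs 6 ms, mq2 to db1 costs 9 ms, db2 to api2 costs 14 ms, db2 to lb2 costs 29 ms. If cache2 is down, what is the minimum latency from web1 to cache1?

47

Comparing a few candidate routes:
web1 → mq2 → db1 → api2 → db2 → cache1: 9 + 9 + 5 + 14 + 25 = 62
web1 → web3 → lb2 → cache1: 11 + 13 + 23 = 47
web1 → mq2 → db1 → api2 → cache1: 9 + 9 + 5 + 30 = 53
web1 → mq2 → api2 → cache1: 9 + 27 + 30 = 66
web1 → mq2 → db1 → db2 → cache1: 9 + 9 + 12 + 25 = 55
web1 → lb2 → cache1: 24 + 23 = 47
The minimum is 47 ms.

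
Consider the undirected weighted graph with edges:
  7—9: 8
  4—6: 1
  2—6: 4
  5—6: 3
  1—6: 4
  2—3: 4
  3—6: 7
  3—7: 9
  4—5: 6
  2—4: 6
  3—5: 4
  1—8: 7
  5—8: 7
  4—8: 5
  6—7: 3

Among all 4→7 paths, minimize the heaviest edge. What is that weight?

3

Comparing a few candidate routes:
4-5-3-2-6-7: max(6, 4, 4, 4, 3) = 6
4-5-6-7: max(6, 3, 3) = 6
4-6-7: max(1, 3) = 3
Smallest bottleneck: 3.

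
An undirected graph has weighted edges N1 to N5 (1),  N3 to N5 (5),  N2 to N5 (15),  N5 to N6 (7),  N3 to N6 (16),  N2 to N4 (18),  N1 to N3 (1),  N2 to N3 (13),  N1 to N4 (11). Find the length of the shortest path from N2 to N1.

14

Checking several routes:
N2 -> N4 -> N1: 18 + 11 = 29
N2 -> N3 -> N1: 13 + 1 = 14
N2 -> N5 -> N3 -> N1: 15 + 5 + 1 = 21
N2 -> N3 -> N5 -> N1: 13 + 5 + 1 = 19
N2 -> N5 -> N1: 15 + 1 = 16
N2 -> N3 -> N6 -> N5 -> N1: 13 + 16 + 7 + 1 = 37
The minimum is 14.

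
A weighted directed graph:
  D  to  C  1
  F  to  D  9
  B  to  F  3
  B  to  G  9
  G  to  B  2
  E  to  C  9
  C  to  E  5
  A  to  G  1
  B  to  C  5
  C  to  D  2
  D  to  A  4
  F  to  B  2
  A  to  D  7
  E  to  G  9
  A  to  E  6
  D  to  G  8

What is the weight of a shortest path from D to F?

10

Checking several routes:
D -> C -> E -> G -> B -> F: 1 + 5 + 9 + 2 + 3 = 20
D -> G -> B -> F: 8 + 2 + 3 = 13
D -> A -> G -> B -> F: 4 + 1 + 2 + 3 = 10
Shortest: 10.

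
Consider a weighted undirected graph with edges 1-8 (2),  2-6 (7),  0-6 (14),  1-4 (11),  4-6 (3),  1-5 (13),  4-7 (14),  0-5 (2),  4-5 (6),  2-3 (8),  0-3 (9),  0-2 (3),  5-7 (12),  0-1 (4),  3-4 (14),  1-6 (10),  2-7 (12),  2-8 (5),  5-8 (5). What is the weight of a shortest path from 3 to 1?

A few of the 3→1 routes:
3 - 2 - 0 - 1: 8 + 3 + 4 = 15
3 - 2 - 0 - 5 - 8 - 1: 8 + 3 + 2 + 5 + 2 = 20
3 - 0 - 2 - 8 - 1: 9 + 3 + 5 + 2 = 19
3 - 0 - 1: 9 + 4 = 13
3 - 0 - 5 - 8 - 1: 9 + 2 + 5 + 2 = 18
3 - 2 - 8 - 1: 8 + 5 + 2 = 15
Shortest: 13.

13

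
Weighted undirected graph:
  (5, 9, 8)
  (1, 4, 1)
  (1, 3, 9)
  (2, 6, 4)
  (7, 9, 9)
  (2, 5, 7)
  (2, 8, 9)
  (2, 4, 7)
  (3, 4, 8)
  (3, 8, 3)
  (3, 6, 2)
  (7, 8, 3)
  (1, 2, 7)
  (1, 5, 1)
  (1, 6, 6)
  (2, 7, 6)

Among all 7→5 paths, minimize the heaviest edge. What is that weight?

Checking several routes:
7-2-6-1-5: max(6, 4, 6, 1) = 6
7-8-3-6-2-5: max(3, 3, 2, 4, 7) = 7
7-8-3-6-2-4-1-5: max(3, 3, 2, 4, 7, 1, 1) = 7
7-8-3-6-1-2-5: max(3, 3, 2, 6, 7, 7) = 7
7-8-3-6-1-5: max(3, 3, 2, 6, 1) = 6
7-8-3-6-2-1-5: max(3, 3, 2, 4, 7, 1) = 7
The minimum achievable maximum is 6.

6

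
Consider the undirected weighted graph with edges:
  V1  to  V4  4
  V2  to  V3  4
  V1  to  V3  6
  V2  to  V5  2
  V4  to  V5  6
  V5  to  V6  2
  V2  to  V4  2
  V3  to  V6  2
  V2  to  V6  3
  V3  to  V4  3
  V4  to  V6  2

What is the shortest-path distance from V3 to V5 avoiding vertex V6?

Comparing a few candidate routes:
V3→V4→V5: 3 + 6 = 9
V3→V4→V2→V5: 3 + 2 + 2 = 7
V3→V2→V4→V5: 4 + 2 + 6 = 12
V3→V1→V4→V2→V5: 6 + 4 + 2 + 2 = 14
V3→V2→V5: 4 + 2 = 6
The minimum is 6.

6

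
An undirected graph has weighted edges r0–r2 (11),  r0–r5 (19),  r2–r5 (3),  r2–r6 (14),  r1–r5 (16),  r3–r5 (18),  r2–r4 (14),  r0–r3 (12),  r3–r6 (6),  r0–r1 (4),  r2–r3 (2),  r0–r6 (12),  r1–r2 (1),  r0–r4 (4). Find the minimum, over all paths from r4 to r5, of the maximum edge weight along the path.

Comparing a few candidate routes:
r4 → r2 → r5: max(14, 3) = 14
r4 → r0 → r3 → r2 → r5: max(4, 12, 2, 3) = 12
r4 → r0 → r2 → r5: max(4, 11, 3) = 11
r4 → r0 → r3 → r6 → r2 → r5: max(4, 12, 6, 14, 3) = 14
r4 → r0 → r6 → r3 → r2 → r5: max(4, 12, 6, 2, 3) = 12
r4 → r0 → r1 → r2 → r5: max(4, 4, 1, 3) = 4
Best route has worst link 4.

4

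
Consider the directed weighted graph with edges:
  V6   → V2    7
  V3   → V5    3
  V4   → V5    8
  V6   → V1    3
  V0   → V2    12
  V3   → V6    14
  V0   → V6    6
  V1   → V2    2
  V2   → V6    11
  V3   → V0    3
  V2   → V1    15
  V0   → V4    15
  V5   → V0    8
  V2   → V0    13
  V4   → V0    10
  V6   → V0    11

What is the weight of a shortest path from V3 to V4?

Comparing a few candidate routes:
V3 - V5 - V0 - V4: 3 + 8 + 15 = 26
V3 - V6 - V0 - V4: 14 + 11 + 15 = 40
V3 - V0 - V4: 3 + 15 = 18
Shortest: 18.

18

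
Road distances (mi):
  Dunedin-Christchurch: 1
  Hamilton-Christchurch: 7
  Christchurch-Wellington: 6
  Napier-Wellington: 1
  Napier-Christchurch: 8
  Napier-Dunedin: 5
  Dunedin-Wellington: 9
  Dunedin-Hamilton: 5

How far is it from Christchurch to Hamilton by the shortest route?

Comparing a few candidate routes:
Christchurch -> Hamilton: 7
Christchurch -> Napier -> Dunedin -> Hamilton: 8 + 5 + 5 = 18
Christchurch -> Wellington -> Napier -> Dunedin -> Hamilton: 6 + 1 + 5 + 5 = 17
Christchurch -> Dunedin -> Hamilton: 1 + 5 = 6
Shortest: 6 mi.

6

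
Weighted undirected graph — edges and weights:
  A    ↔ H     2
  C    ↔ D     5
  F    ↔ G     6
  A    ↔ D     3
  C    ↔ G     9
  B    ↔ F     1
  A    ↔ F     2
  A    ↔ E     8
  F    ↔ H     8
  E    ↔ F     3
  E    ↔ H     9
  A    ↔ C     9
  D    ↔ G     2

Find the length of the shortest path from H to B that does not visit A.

9

Candidate routes:
H → E → F → B: 9 + 3 + 1 = 13
H → F → B: 8 + 1 = 9
Shortest: 9.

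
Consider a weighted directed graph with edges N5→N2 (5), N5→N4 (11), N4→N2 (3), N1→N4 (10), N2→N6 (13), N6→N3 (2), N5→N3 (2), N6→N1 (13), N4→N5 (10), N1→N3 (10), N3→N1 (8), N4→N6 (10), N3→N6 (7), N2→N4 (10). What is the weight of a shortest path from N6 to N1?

Paths from N6 to N1:
N6 -> N1: 13
N6 -> N3 -> N1: 2 + 8 = 10
Best route has total 10.

10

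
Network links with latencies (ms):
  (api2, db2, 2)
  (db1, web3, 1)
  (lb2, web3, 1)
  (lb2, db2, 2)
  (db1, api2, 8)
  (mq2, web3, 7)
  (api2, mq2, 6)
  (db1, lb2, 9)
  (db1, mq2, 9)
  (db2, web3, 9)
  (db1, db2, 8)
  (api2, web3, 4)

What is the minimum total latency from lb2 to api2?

A few of the lb2→api2 routes:
lb2 - web3 - db1 - api2: 1 + 1 + 8 = 10
lb2 - web3 - api2: 1 + 4 = 5
lb2 - db2 - api2: 2 + 2 = 4
Shortest: 4 ms.

4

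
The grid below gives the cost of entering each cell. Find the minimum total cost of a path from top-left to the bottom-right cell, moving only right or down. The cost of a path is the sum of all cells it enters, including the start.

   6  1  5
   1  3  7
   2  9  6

23

Path [0,0] → [0,1] → [1,1] → [1,2] → [2,2]: 6 + 1 + 3 + 7 + 6 = 23.
(Top row then right column would cost 25.)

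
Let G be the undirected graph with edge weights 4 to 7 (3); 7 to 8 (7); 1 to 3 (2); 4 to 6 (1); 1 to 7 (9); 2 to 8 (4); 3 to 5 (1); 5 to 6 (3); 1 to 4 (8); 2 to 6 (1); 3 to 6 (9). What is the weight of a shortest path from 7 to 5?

7

Some routes from 7 to 5:
7-4-6-5: 3 + 1 + 3 = 7
7-8-2-6-5: 7 + 4 + 1 + 3 = 15
7-4-1-3-5: 3 + 8 + 2 + 1 = 14
7-4-6-3-5: 3 + 1 + 9 + 1 = 14
7-1-3-5: 9 + 2 + 1 = 12
Shortest: 7.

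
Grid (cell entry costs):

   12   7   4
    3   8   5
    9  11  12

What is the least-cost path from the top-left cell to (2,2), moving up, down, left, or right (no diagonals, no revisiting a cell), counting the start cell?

Cheapest: (0,0) -> (0,1) -> (0,2) -> (1,2) -> (2,2)
  12 + 7 + 4 + 5 + 12 = 40

40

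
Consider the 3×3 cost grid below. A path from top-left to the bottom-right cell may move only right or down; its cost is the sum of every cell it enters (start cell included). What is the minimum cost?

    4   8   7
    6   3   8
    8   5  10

28

Path (0,0) -> (1,0) -> (1,1) -> (2,1) -> (2,2): 4 + 6 + 3 + 5 + 10 = 28.
For comparison, the top-then-right route costs 37.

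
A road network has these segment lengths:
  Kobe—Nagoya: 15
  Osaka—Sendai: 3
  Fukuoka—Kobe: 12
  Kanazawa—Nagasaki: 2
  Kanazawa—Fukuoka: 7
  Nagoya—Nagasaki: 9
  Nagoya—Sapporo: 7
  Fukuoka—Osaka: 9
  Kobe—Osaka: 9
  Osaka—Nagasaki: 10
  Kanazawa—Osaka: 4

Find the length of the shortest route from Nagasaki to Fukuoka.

9

Comparing a few candidate routes:
Nagasaki → Osaka → Kobe → Fukuoka: 10 + 9 + 12 = 31
Nagasaki → Kanazawa → Osaka → Kobe → Fukuoka: 2 + 4 + 9 + 12 = 27
Nagasaki → Kanazawa → Osaka → Fukuoka: 2 + 4 + 9 = 15
Nagasaki → Osaka → Kanazawa → Fukuoka: 10 + 4 + 7 = 21
Nagasaki → Kanazawa → Fukuoka: 2 + 7 = 9
Nagasaki → Osaka → Fukuoka: 10 + 9 = 19
Shortest: 9.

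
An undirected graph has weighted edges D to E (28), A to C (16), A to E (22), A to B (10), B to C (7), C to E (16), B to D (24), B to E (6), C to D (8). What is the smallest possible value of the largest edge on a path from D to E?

8

A few of the D→E routes:
D → C → A → E: max(8, 16, 22) = 22
D → C → E: max(8, 16) = 16
D → B → A → C → E: max(24, 10, 16, 16) = 24
D → C → B → E: max(8, 7, 6) = 8
D → C → B → A → E: max(8, 7, 10, 22) = 22
D → C → A → B → E: max(8, 16, 10, 6) = 16
The minimum achievable maximum is 8.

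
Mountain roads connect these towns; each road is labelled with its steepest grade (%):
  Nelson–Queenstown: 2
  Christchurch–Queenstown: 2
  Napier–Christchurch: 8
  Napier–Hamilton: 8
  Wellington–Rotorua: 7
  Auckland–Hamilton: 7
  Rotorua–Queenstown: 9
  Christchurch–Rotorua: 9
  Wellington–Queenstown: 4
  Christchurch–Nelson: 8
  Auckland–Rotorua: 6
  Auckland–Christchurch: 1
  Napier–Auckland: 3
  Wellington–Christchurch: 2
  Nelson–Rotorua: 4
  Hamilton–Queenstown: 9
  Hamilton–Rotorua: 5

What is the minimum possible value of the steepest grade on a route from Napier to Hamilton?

Comparing a few candidate routes:
Napier-Auckland-Hamilton: max(3, 7) = 7
Napier-Auckland-Christchurch-Wellington-Queenstown-Nelson-Rotorua-Hamilton: max(3, 1, 2, 4, 2, 4, 5) = 5
Napier-Auckland-Rotorua-Hamilton: max(3, 6, 5) = 6
Napier-Auckland-Christchurch-Wellington-Rotorua-Hamilton: max(3, 1, 2, 7, 5) = 7
Napier-Auckland-Christchurch-Queenstown-Nelson-Rotorua-Hamilton: max(3, 1, 2, 2, 4, 5) = 5
Napier-Auckland-Christchurch-Queenstown-Wellington-Rotorua-Hamilton: max(3, 1, 2, 4, 7, 5) = 7
Best route has worst link 5%.

5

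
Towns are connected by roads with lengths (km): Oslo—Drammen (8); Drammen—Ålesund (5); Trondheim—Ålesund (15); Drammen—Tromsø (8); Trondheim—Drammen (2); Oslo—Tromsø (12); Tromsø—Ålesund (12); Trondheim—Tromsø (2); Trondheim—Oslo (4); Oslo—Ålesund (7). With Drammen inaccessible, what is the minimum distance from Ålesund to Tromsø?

Comparing a few candidate routes:
Ålesund-Trondheim-Tromsø: 15 + 2 = 17
Ålesund-Oslo-Tromsø: 7 + 12 = 19
Ålesund-Tromsø: 12
Ålesund-Oslo-Trondheim-Tromsø: 7 + 4 + 2 = 13
The minimum is 12 km.

12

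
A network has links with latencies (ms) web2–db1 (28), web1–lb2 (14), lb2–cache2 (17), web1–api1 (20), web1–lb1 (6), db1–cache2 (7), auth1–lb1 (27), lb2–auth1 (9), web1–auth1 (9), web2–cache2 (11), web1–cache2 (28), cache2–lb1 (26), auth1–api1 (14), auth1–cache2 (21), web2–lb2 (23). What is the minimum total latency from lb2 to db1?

24

Comparing a few candidate routes:
lb2-cache2-db1: 17 + 7 = 24
lb2-auth1-cache2-db1: 9 + 21 + 7 = 37
lb2-web2-cache2-db1: 23 + 11 + 7 = 41
Best route has total 24 ms.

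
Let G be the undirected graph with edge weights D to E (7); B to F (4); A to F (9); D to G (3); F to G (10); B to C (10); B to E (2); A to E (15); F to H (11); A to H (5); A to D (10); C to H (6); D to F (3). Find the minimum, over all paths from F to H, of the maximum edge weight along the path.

9

Some routes from F to H:
F-G-D-E-B-C-H: max(10, 3, 7, 2, 10, 6) = 10
F-A-H: max(9, 5) = 9
F-G-D-A-H: max(10, 3, 10, 5) = 10
Smallest bottleneck: 9.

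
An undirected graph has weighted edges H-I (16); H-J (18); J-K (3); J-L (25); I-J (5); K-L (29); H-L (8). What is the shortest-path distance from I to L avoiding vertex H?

Candidate routes:
I-J-L: 5 + 25 = 30
I-J-K-L: 5 + 3 + 29 = 37
The minimum is 30.

30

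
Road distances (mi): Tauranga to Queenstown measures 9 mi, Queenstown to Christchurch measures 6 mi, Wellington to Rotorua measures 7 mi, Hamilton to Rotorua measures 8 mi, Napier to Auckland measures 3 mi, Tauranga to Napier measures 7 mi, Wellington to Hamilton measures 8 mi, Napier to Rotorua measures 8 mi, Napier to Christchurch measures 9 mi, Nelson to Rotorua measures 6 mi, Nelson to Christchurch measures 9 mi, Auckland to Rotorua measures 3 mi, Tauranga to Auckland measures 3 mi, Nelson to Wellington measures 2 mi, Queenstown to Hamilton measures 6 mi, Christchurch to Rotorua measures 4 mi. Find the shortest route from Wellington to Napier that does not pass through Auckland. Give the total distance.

Comparing a few candidate routes:
Wellington - Rotorua - Napier: 7 + 8 = 15
Wellington - Nelson - Rotorua - Napier: 2 + 6 + 8 = 16
Wellington - Nelson - Christchurch - Napier: 2 + 9 + 9 = 20
Wellington - Rotorua - Christchurch - Napier: 7 + 4 + 9 = 20
Wellington - Nelson - Rotorua - Christchurch - Napier: 2 + 6 + 4 + 9 = 21
The minimum is 15 mi.

15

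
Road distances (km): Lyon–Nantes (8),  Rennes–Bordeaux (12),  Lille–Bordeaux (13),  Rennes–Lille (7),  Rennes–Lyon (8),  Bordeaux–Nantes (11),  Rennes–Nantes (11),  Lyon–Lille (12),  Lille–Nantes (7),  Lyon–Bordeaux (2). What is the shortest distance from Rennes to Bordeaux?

Checking several routes:
Rennes→Bordeaux: 12
Rennes→Lille→Lyon→Bordeaux: 7 + 12 + 2 = 21
Rennes→Lyon→Bordeaux: 8 + 2 = 10
Rennes→Lille→Bordeaux: 7 + 13 = 20
The minimum is 10 km.

10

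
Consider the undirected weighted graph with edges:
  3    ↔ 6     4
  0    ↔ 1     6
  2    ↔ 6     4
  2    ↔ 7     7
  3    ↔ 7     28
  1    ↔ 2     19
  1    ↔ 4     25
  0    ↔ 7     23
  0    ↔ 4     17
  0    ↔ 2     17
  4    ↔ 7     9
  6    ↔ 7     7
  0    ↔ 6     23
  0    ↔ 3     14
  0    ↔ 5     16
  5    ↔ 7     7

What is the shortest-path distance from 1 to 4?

23

Checking several routes:
1 → 0 → 4: 6 + 17 = 23
1 → 2 → 7 → 4: 19 + 7 + 9 = 35
1 → 4: 25
The minimum is 23.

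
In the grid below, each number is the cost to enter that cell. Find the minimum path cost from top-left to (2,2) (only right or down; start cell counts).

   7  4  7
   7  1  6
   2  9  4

22

Cheapest: [0,0] → [0,1] → [1,1] → [1,2] → [2,2]
  7 + 4 + 1 + 6 + 4 = 22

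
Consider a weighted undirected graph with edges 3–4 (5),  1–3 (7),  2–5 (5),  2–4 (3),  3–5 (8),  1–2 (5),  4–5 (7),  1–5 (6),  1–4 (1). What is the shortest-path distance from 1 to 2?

Comparing a few candidate routes:
1 → 2: 5
1 → 4 → 2: 1 + 3 = 4
1 → 5 → 2: 6 + 5 = 11
The minimum is 4.

4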